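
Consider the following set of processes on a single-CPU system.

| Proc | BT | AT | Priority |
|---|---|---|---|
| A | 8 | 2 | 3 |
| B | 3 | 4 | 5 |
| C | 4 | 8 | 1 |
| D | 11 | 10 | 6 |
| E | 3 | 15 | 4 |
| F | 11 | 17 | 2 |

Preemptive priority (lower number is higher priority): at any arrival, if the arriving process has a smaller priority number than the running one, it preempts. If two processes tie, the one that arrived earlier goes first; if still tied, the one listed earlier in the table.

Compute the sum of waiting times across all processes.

Gantt: | idle 0-2 | A 2-8 | C 8-12 | A 12-14 | B 14-15 | E 15-17 | F 17-28 | E 28-29 | B 29-31 | D 31-42 |
Completion: A=14  B=31  C=12  D=42  E=29  F=28
Waiting = turnaround − burst: A=4, B=24, C=0, D=21, E=11, F=0
Total waiting = 4 + 24 + 0 + 21 + 11 + 0 = 60

60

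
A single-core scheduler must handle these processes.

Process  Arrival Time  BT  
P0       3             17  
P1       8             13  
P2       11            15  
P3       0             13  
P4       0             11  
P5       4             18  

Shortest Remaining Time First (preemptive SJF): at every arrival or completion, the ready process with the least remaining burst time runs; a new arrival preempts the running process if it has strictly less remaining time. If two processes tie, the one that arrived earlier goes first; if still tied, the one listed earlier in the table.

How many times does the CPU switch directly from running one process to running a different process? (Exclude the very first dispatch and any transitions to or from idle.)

5

Schedule: | P4 0-11 | P3 11-24 | P1 24-37 | P2 37-52 | P0 52-69 | P5 69-87 |
Completion: P0=69  P1=37  P2=52  P3=24  P4=11  P5=87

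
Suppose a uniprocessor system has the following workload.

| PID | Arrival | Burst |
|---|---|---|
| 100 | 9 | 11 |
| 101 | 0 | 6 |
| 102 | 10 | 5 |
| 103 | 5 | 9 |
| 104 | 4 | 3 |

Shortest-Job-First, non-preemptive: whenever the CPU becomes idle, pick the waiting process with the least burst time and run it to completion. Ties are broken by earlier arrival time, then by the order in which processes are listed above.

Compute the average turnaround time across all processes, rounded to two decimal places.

12.40

Timeline: | 101 0-6 | 104 6-9 | 103 9-18 | 102 18-23 | 100 23-34 |
Completion: 100=34  101=6  102=23  103=18  104=9
Turnaround times: 100=25, 101=6, 102=13, 103=13, 104=5
Average turnaround = (25+6+13+13+5) / 5 = 62/5 = 12.40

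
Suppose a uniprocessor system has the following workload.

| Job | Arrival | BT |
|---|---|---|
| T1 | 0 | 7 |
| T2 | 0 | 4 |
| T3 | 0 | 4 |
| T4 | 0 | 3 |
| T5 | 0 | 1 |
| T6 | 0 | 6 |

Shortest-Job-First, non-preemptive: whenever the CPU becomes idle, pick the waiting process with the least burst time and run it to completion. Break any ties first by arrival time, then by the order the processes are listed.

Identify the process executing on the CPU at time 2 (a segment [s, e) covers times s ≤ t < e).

T4

Timeline: | T5 0-1 | T4 1-4 | T2 4-8 | T3 8-12 | T6 12-18 | T1 18-25 |
Completion: T1=25  T2=8  T3=12  T4=4  T5=1  T6=18
Turnaround (C−A): T1=25  T2=8  T3=12  T4=4  T5=1  T6=18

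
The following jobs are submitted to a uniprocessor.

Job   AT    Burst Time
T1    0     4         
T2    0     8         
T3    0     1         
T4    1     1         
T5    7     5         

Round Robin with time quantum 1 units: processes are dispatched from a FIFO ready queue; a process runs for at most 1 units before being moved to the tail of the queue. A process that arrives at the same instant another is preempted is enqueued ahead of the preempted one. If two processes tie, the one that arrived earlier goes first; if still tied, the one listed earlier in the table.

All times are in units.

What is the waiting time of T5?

6

Gantt: | T1 0-1 | T2 1-2 | T3 2-3 | T4 3-4 | T1 4-5 | T2 5-6 | T1 6-7 | T2 7-8 | T5 8-9 | T1 9-10 | T2 10-11 | T5 11-12 | T2 12-13 | T5 13-14 | T2 14-15 | T5 15-16 | T2 16-17 | T5 17-18 | T2 18-19 |
Completion: T1=10  T2=19  T3=3  T4=4  T5=18
Waiting(T5) = turnaround − burst = 11 − 5 = 6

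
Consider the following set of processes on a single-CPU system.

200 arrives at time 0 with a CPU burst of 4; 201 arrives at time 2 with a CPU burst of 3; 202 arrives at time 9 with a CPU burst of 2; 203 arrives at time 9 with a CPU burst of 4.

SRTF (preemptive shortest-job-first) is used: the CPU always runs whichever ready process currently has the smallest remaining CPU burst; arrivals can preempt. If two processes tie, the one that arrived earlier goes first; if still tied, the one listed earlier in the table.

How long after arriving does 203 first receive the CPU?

2

Timeline: | 200 0-4 | 201 4-7 | idle 7-9 | 202 9-11 | 203 11-15 |
Completion: 200=4  201=7  202=11  203=15
Response(203) = first start − arrival = 11 − 9 = 2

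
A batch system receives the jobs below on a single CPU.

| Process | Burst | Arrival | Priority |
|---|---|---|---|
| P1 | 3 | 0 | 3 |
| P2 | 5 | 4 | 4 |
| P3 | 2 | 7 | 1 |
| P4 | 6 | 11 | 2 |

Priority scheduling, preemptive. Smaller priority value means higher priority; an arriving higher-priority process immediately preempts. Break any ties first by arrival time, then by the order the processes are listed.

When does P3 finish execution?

Schedule: | P1 0-3 | idle 3-4 | P2 4-7 | P3 7-9 | P2 9-11 | P4 11-17 |
Completion: P1=3  P2=11  P3=9  P4=17
Turnaround (C−A): P1=3  P2=7  P3=2  P4=6

9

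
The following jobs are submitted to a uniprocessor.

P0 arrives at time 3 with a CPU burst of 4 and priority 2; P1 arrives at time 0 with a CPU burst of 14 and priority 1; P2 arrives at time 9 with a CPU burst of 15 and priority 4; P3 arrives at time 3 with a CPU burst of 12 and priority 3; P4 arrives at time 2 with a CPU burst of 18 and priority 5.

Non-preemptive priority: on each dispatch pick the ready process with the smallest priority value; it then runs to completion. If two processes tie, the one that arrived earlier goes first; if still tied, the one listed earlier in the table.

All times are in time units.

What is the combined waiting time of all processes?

Timeline: | P1 0-14 | P0 14-18 | P3 18-30 | P2 30-45 | P4 45-63 |
Completion: P0=18  P1=14  P2=45  P3=30  P4=63
Turnaround (C−A): P0=15  P1=14  P2=36  P3=27  P4=61
Waiting = turnaround − burst: P0=11, P1=0, P2=21, P3=15, P4=43
Total waiting = 11 + 0 + 21 + 15 + 43 = 90

90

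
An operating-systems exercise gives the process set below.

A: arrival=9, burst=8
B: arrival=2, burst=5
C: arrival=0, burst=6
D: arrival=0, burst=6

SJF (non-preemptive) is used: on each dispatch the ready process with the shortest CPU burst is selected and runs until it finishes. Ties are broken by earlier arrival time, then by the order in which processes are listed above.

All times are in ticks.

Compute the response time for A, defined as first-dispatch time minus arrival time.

8

Schedule: | C 0-6 | B 6-11 | D 11-17 | A 17-25 |
Completion: A=25  B=11  C=6  D=17
Response(A) = first start − arrival = 17 − 9 = 8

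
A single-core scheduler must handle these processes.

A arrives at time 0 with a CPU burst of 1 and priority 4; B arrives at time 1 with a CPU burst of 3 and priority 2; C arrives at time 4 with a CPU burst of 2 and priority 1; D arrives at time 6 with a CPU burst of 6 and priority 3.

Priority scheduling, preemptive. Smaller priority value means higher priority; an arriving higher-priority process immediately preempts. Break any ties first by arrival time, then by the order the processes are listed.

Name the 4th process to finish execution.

Timeline: | A 0-1 | B 1-4 | C 4-6 | D 6-12 |
Completion: A=1  B=4  C=6  D=12
Turnaround (C−A): A=1  B=3  C=2  D=6
Finish order: A → B → C → D

D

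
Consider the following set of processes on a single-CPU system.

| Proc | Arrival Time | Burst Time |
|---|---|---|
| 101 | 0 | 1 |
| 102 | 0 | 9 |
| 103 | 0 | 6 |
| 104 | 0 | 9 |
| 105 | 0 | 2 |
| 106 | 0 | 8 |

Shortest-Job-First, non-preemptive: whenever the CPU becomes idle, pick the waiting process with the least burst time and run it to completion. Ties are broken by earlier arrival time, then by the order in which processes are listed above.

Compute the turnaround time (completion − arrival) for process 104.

35

Timeline: | 101 0-1 | 105 1-3 | 103 3-9 | 106 9-17 | 102 17-26 | 104 26-35 |
Completion: 101=1  102=26  103=9  104=35  105=3  106=17
Turnaround(104) = completion − arrival = 35 − 0 = 35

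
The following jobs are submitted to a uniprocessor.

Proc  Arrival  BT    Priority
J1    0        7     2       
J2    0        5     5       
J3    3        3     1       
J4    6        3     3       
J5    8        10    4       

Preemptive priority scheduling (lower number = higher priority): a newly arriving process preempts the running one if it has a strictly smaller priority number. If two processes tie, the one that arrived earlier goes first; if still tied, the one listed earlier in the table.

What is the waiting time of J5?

5

Schedule: | J1 0-3 | J3 3-6 | J1 6-10 | J4 10-13 | J5 13-23 | J2 23-28 |
Completion: J1=10  J2=28  J3=6  J4=13  J5=23
Turnaround (C−A): J1=10  J2=28  J3=3  J4=7  J5=15
Waiting(J5) = turnaround − burst = 15 − 10 = 5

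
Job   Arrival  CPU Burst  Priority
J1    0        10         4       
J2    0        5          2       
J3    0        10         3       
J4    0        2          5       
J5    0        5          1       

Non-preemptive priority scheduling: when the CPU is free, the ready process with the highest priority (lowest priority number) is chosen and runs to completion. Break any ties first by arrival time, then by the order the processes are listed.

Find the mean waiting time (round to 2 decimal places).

Gantt: | J5 0-5 | J2 5-10 | J3 10-20 | J1 20-30 | J4 30-32 |
Completion: J1=30  J2=10  J3=20  J4=32  J5=5
Turnaround (C−A): J1=30  J2=10  J3=20  J4=32  J5=5
Waiting times: J1=20, J2=5, J3=10, J4=30, J5=0
Average waiting = (20+5+10+30+0) / 5 = 65/5 = 13.00

13.00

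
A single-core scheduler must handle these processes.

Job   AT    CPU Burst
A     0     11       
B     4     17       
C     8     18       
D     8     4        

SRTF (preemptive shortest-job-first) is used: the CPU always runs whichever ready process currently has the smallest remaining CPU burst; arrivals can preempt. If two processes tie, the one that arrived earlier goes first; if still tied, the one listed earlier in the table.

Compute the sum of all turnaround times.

Gantt: | A 0-11 | D 11-15 | B 15-32 | C 32-50 |
Completion: A=11  B=32  C=50  D=15
Turnaround = completion − arrival: A=11, B=28, C=42, D=7
Total turnaround = 11 + 28 + 42 + 7 = 88

88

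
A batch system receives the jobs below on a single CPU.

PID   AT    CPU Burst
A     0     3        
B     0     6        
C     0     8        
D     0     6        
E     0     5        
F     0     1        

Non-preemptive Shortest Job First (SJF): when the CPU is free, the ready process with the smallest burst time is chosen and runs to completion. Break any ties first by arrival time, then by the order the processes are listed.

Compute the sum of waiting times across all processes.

50

Gantt: | F 0-1 | A 1-4 | E 4-9 | B 9-15 | D 15-21 | C 21-29 |
Completion: A=4  B=15  C=29  D=21  E=9  F=1
Turnaround (C−A): A=4  B=15  C=29  D=21  E=9  F=1
Waiting = turnaround − burst: A=1, B=9, C=21, D=15, E=4, F=0
Total waiting = 1 + 9 + 21 + 15 + 4 + 0 = 50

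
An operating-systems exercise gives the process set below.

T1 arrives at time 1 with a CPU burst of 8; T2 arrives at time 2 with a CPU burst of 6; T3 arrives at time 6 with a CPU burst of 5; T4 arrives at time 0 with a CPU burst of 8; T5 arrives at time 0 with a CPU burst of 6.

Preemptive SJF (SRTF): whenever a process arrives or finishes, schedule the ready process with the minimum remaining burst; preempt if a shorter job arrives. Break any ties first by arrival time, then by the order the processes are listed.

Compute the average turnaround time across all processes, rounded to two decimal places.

16.60

Schedule: | T5 0-6 | T3 6-11 | T2 11-17 | T4 17-25 | T1 25-33 |
Completion: T1=33  T2=17  T3=11  T4=25  T5=6
Turnaround (C−A): T1=32  T2=15  T3=5  T4=25  T5=6
Turnaround times: T1=32, T2=15, T3=5, T4=25, T5=6
Average turnaround = (32+15+5+25+6) / 5 = 83/5 = 16.60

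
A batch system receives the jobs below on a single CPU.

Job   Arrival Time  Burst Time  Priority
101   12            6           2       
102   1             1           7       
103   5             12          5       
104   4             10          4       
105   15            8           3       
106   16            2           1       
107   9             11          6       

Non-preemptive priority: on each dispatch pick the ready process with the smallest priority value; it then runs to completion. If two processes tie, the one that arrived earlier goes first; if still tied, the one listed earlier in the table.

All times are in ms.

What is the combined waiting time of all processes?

Gantt: | idle 0-1 | 102 1-2 | idle 2-4 | 104 4-14 | 101 14-20 | 106 20-22 | 105 22-30 | 103 30-42 | 107 42-53 |
Completion: 101=20  102=2  103=42  104=14  105=30  106=22  107=53
Waiting = turnaround − burst: 101=2, 102=0, 103=25, 104=0, 105=7, 106=4, 107=33
Total waiting = 2 + 0 + 25 + 0 + 7 + 4 + 33 = 71

71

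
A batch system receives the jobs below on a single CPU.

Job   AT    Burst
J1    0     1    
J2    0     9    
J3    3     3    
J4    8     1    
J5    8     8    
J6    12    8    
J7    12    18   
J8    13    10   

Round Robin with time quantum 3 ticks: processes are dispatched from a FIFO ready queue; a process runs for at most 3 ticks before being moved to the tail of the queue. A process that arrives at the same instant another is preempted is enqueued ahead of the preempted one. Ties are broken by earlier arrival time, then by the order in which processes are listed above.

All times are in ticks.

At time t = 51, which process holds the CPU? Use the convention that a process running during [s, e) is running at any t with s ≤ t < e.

Gantt: | J1 0-1 | J2 1-4 | J3 4-7 | J2 7-10 | J4 10-11 | J5 11-14 | J2 14-17 | J6 17-20 | J7 20-23 | J8 23-26 | J5 26-29 | J6 29-32 | J7 32-35 | J8 35-38 | J5 38-40 | J6 40-42 | J7 42-45 | J8 45-48 | J7 48-51 | J8 51-52 | J7 52-58 |
Completion: J1=1  J2=17  J3=7  J4=11  J5=40  J6=42  J7=58  J8=52

J8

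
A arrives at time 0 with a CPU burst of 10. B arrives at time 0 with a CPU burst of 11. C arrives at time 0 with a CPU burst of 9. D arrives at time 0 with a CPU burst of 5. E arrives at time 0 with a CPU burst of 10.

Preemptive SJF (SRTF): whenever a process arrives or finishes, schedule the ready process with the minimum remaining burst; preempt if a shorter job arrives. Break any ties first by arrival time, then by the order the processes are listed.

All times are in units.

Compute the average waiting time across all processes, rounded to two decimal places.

15.40

Timeline: | D 0-5 | C 5-14 | A 14-24 | E 24-34 | B 34-45 |
Completion: A=24  B=45  C=14  D=5  E=34
Waiting times: A=14, B=34, C=5, D=0, E=24
Average waiting = (14+34+5+0+24) / 5 = 77/5 = 15.40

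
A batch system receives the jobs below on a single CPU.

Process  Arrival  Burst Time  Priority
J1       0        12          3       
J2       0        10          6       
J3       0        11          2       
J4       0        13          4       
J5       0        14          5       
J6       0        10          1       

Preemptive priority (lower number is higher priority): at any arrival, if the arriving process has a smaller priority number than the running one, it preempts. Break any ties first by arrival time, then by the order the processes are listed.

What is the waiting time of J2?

Timeline: | J6 0-10 | J3 10-21 | J1 21-33 | J4 33-46 | J5 46-60 | J2 60-70 |
Completion: J1=33  J2=70  J3=21  J4=46  J5=60  J6=10
Turnaround (C−A): J1=33  J2=70  J3=21  J4=46  J5=60  J6=10
Waiting(J2) = turnaround − burst = 70 − 10 = 60

60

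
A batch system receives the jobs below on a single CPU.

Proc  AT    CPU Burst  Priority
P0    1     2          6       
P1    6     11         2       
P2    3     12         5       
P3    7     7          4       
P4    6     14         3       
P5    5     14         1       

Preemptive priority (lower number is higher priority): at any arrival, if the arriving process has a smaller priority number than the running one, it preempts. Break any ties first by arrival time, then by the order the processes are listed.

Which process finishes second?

P5

Timeline: | idle 0-1 | P0 1-3 | P2 3-5 | P5 5-19 | P1 19-30 | P4 30-44 | P3 44-51 | P2 51-61 |
Completion: P0=3  P1=30  P2=61  P3=51  P4=44  P5=19
Turnaround (C−A): P0=2  P1=24  P2=58  P3=44  P4=38  P5=14
Finish order: P0 → P5 → P1 → P4 → P3 → P2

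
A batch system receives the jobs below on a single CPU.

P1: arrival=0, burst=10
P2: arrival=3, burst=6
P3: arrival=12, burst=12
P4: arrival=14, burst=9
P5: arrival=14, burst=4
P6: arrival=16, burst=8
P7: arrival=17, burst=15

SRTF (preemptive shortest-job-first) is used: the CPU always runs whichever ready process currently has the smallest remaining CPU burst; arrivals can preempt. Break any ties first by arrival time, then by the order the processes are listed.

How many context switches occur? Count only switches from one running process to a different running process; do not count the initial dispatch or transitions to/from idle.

7

Schedule: | P1 0-3 | P2 3-9 | P1 9-16 | P5 16-20 | P6 20-28 | P4 28-37 | P3 37-49 | P7 49-64 |
Completion: P1=16  P2=9  P3=49  P4=37  P5=20  P6=28  P7=64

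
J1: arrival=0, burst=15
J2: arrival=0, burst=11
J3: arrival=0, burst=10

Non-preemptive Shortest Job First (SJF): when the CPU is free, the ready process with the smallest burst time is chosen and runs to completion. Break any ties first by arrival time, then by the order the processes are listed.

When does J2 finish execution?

21

Schedule: | J3 0-10 | J2 10-21 | J1 21-36 |
Completion: J1=36  J2=21  J3=10
Turnaround (C−A): J1=36  J2=21  J3=10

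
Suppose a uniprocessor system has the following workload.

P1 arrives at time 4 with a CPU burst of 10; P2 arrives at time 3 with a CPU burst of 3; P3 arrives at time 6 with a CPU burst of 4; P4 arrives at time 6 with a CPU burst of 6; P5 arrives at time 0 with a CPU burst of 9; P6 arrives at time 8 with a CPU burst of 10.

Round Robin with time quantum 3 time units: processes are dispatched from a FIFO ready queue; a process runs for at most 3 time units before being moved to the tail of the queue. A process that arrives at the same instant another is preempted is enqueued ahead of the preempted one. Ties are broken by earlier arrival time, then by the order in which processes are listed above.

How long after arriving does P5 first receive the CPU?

0

Schedule: | P5 0-3 | P2 3-6 | P5 6-9 | P1 9-12 | P3 12-15 | P4 15-18 | P6 18-21 | P5 21-24 | P1 24-27 | P3 27-28 | P4 28-31 | P6 31-34 | P1 34-37 | P6 37-40 | P1 40-41 | P6 41-42 |
Completion: P1=41  P2=6  P3=28  P4=31  P5=24  P6=42
Turnaround (C−A): P1=37  P2=3  P3=22  P4=25  P5=24  P6=34
Response(P5) = first start − arrival = 0 − 0 = 0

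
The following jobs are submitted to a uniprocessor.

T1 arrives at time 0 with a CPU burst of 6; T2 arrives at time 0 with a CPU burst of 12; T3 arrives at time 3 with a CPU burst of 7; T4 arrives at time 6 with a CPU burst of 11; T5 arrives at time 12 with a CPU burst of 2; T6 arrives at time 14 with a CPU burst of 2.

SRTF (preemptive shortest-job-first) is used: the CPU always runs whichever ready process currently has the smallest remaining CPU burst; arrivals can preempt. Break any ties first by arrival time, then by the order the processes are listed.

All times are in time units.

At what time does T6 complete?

17

Schedule: | T1 0-6 | T3 6-13 | T5 13-15 | T6 15-17 | T4 17-28 | T2 28-40 |
Completion: T1=6  T2=40  T3=13  T4=28  T5=15  T6=17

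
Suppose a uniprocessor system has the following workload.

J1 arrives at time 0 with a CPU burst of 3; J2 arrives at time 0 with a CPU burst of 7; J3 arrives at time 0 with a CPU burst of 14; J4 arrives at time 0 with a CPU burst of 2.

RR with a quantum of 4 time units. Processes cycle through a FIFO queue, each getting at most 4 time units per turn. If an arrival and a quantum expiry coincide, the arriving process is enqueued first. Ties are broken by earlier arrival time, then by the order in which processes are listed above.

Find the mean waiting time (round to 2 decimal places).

8.00

Timeline: | J1 0-3 | J2 3-7 | J3 7-11 | J4 11-13 | J2 13-16 | J3 16-26 |
Completion: J1=3  J2=16  J3=26  J4=13
Waiting times: J1=0, J2=9, J3=12, J4=11
Average waiting = (0+9+12+11) / 4 = 32/4 = 8.00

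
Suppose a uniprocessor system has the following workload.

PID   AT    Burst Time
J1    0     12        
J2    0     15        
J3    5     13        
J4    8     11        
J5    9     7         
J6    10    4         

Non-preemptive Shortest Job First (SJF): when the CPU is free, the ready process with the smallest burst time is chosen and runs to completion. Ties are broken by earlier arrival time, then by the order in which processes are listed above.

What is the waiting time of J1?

Timeline: | J1 0-12 | J6 12-16 | J5 16-23 | J4 23-34 | J3 34-47 | J2 47-62 |
Completion: J1=12  J2=62  J3=47  J4=34  J5=23  J6=16
Waiting(J1) = turnaround − burst = 12 − 12 = 0

0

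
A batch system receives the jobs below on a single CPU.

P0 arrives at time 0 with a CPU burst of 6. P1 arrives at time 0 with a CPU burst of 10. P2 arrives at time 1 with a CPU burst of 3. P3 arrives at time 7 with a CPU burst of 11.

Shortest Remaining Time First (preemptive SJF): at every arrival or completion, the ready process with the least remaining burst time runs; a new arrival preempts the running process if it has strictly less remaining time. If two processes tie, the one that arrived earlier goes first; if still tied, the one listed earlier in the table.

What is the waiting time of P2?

0

Timeline: | P0 0-1 | P2 1-4 | P0 4-9 | P1 9-19 | P3 19-30 |
Completion: P0=9  P1=19  P2=4  P3=30
Waiting(P2) = turnaround − burst = 3 − 3 = 0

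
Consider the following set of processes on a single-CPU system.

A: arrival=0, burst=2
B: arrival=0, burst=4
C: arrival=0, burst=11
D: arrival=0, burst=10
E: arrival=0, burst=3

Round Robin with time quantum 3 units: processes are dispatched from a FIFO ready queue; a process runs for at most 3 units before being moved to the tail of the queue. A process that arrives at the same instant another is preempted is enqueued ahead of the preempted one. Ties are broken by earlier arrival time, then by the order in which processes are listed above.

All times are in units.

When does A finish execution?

Timeline: | A 0-2 | B 2-5 | C 5-8 | D 8-11 | E 11-14 | B 14-15 | C 15-18 | D 18-21 | C 21-24 | D 24-27 | C 27-29 | D 29-30 |
Completion: A=2  B=15  C=29  D=30  E=14
Turnaround (C−A): A=2  B=15  C=29  D=30  E=14

2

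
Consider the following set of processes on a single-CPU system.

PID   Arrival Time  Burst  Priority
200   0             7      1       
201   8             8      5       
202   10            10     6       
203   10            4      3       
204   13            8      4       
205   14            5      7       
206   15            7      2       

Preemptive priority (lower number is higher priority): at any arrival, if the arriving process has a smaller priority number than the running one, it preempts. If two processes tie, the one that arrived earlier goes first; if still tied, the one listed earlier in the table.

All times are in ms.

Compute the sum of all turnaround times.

132

Timeline: | 200 0-7 | idle 7-8 | 201 8-10 | 203 10-14 | 204 14-15 | 206 15-22 | 204 22-29 | 201 29-35 | 202 35-45 | 205 45-50 |
Completion: 200=7  201=35  202=45  203=14  204=29  205=50  206=22
Turnaround (C−A): 200=7  201=27  202=35  203=4  204=16  205=36  206=7
Turnaround = completion − arrival: 200=7, 201=27, 202=35, 203=4, 204=16, 205=36, 206=7
Total turnaround = 7 + 27 + 35 + 4 + 16 + 36 + 7 = 132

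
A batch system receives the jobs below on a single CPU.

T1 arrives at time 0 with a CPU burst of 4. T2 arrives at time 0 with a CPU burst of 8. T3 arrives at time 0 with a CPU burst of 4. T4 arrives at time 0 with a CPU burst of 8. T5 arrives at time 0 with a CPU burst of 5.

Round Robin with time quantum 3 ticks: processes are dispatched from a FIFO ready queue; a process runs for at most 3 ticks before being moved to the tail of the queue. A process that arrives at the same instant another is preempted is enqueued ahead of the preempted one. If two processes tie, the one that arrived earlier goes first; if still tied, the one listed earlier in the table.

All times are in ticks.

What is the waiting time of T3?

16

Timeline: | T1 0-3 | T2 3-6 | T3 6-9 | T4 9-12 | T5 12-15 | T1 15-16 | T2 16-19 | T3 19-20 | T4 20-23 | T5 23-25 | T2 25-27 | T4 27-29 |
Completion: T1=16  T2=27  T3=20  T4=29  T5=25
Turnaround (C−A): T1=16  T2=27  T3=20  T4=29  T5=25
Waiting(T3) = turnaround − burst = 20 − 4 = 16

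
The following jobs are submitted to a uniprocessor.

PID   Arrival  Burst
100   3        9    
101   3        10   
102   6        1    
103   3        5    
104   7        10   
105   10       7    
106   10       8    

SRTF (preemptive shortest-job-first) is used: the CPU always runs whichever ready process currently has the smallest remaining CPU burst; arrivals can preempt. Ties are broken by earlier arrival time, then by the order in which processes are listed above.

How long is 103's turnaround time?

Timeline: | idle 0-3 | 103 3-6 | 102 6-7 | 103 7-9 | 100 9-10 | 105 10-17 | 100 17-25 | 106 25-33 | 101 33-43 | 104 43-53 |
Completion: 100=25  101=43  102=7  103=9  104=53  105=17  106=33
Turnaround (C−A): 100=22  101=40  102=1  103=6  104=46  105=7  106=23
Turnaround(103) = completion − arrival = 9 − 3 = 6

6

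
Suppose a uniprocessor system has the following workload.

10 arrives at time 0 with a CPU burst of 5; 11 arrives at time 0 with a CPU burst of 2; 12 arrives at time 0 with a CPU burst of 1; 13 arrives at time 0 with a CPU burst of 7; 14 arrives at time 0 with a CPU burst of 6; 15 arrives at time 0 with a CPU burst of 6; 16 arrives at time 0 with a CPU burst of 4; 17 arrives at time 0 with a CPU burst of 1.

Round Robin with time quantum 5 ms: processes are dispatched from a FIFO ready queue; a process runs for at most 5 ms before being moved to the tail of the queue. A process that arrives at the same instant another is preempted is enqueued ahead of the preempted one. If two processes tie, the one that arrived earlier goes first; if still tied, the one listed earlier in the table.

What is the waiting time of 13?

Timeline: | 10 0-5 | 11 5-7 | 12 7-8 | 13 8-13 | 14 13-18 | 15 18-23 | 16 23-27 | 17 27-28 | 13 28-30 | 14 30-31 | 15 31-32 |
Completion: 10=5  11=7  12=8  13=30  14=31  15=32  16=27  17=28
Waiting(13) = turnaround − burst = 30 − 7 = 23

23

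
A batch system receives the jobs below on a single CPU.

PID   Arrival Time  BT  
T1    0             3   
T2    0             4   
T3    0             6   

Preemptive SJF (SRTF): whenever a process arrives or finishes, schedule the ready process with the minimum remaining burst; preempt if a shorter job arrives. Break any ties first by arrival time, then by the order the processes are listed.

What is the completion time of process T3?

Timeline: | T1 0-3 | T2 3-7 | T3 7-13 |
Completion: T1=3  T2=7  T3=13

13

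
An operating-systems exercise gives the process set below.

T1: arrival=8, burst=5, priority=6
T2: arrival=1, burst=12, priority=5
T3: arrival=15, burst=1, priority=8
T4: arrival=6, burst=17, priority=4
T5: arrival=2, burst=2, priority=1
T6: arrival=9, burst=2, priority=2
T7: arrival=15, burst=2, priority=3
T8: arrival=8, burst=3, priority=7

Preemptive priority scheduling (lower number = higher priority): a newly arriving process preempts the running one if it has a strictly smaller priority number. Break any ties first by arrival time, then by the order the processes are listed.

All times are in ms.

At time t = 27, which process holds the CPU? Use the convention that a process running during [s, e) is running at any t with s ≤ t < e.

T2

Gantt: | idle 0-1 | T2 1-2 | T5 2-4 | T2 4-6 | T4 6-9 | T6 9-11 | T4 11-15 | T7 15-17 | T4 17-27 | T2 27-36 | T1 36-41 | T8 41-44 | T3 44-45 |
Completion: T1=41  T2=36  T3=45  T4=27  T5=4  T6=11  T7=17  T8=44
Turnaround (C−A): T1=33  T2=35  T3=30  T4=21  T5=2  T6=2  T7=2  T8=36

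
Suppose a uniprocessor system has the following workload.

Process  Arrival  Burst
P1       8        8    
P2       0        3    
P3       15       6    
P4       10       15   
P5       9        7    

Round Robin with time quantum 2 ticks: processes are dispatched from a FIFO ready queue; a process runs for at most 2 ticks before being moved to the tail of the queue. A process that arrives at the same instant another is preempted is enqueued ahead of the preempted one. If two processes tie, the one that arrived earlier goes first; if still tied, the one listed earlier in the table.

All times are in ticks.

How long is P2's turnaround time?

Timeline: | P2 0-3 | idle 3-8 | P1 8-10 | P5 10-12 | P4 12-14 | P1 14-16 | P5 16-18 | P4 18-20 | P3 20-22 | P1 22-24 | P5 24-26 | P4 26-28 | P3 28-30 | P1 30-32 | P5 32-33 | P4 33-35 | P3 35-37 | P4 37-44 |
Completion: P1=32  P2=3  P3=37  P4=44  P5=33
Turnaround (C−A): P1=24  P2=3  P3=22  P4=34  P5=24
Turnaround(P2) = completion − arrival = 3 − 0 = 3

3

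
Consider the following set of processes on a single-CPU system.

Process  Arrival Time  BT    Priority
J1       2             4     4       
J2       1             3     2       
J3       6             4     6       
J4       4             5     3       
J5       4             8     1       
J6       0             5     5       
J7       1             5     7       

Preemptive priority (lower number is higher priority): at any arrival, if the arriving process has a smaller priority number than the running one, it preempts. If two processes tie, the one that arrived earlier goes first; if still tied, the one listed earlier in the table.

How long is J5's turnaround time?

8

Timeline: | J6 0-1 | J2 1-4 | J5 4-12 | J4 12-17 | J1 17-21 | J6 21-25 | J3 25-29 | J7 29-34 |
Completion: J1=21  J2=4  J3=29  J4=17  J5=12  J6=25  J7=34
Turnaround (C−A): J1=19  J2=3  J3=23  J4=13  J5=8  J6=25  J7=33
Turnaround(J5) = completion − arrival = 12 − 4 = 8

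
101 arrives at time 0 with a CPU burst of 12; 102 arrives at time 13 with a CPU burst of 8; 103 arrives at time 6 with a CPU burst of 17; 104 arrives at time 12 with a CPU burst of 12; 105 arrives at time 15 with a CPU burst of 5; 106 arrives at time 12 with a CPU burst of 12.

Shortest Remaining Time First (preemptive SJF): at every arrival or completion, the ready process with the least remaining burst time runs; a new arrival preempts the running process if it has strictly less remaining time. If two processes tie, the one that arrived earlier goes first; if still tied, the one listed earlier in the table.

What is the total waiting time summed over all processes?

Schedule: | 101 0-12 | 104 12-13 | 102 13-15 | 105 15-20 | 102 20-26 | 104 26-37 | 106 37-49 | 103 49-66 |
Completion: 101=12  102=26  103=66  104=37  105=20  106=49
Turnaround (C−A): 101=12  102=13  103=60  104=25  105=5  106=37
Waiting = turnaround − burst: 101=0, 102=5, 103=43, 104=13, 105=0, 106=25
Total waiting = 0 + 5 + 43 + 13 + 0 + 25 = 86

86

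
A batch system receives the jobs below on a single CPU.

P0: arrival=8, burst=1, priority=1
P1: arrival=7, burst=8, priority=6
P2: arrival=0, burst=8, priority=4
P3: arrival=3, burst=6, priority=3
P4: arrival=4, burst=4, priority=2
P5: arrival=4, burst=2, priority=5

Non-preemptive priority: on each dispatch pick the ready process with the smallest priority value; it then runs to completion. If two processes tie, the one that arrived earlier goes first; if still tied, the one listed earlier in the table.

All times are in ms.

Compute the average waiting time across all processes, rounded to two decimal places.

7.33

Gantt: | P2 0-8 | P0 8-9 | P4 9-13 | P3 13-19 | P5 19-21 | P1 21-29 |
Completion: P0=9  P1=29  P2=8  P3=19  P4=13  P5=21
Waiting times: P0=0, P1=14, P2=0, P3=10, P4=5, P5=15
Average waiting = (0+14+0+10+5+15) / 6 = 44/6 = 7.33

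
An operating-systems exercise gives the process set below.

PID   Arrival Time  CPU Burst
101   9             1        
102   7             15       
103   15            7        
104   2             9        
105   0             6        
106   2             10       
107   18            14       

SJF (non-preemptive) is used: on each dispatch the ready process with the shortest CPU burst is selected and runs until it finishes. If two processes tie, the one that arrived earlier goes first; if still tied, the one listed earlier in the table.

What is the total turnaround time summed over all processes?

Timeline: | 105 0-6 | 104 6-15 | 101 15-16 | 103 16-23 | 106 23-33 | 107 33-47 | 102 47-62 |
Completion: 101=16  102=62  103=23  104=15  105=6  106=33  107=47
Turnaround (C−A): 101=7  102=55  103=8  104=13  105=6  106=31  107=29
Turnaround = completion − arrival: 101=7, 102=55, 103=8, 104=13, 105=6, 106=31, 107=29
Total turnaround = 7 + 55 + 8 + 13 + 6 + 31 + 29 = 149

149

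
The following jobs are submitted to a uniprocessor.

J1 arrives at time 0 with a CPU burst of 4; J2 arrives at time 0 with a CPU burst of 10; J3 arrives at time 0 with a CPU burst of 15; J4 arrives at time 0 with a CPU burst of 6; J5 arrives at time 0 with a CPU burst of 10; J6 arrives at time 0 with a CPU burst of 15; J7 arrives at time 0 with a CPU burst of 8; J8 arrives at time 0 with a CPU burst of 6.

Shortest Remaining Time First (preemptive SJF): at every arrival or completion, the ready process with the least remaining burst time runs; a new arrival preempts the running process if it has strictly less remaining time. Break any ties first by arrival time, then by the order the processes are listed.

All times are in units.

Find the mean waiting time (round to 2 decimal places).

Gantt: | J1 0-4 | J4 4-10 | J8 10-16 | J7 16-24 | J2 24-34 | J5 34-44 | J3 44-59 | J6 59-74 |
Completion: J1=4  J2=34  J3=59  J4=10  J5=44  J6=74  J7=24  J8=16
Turnaround (C−A): J1=4  J2=34  J3=59  J4=10  J5=44  J6=74  J7=24  J8=16
Waiting times: J1=0, J2=24, J3=44, J4=4, J5=34, J6=59, J7=16, J8=10
Average waiting = (0+24+44+4+34+59+16+10) / 8 = 191/8 = 23.88

23.88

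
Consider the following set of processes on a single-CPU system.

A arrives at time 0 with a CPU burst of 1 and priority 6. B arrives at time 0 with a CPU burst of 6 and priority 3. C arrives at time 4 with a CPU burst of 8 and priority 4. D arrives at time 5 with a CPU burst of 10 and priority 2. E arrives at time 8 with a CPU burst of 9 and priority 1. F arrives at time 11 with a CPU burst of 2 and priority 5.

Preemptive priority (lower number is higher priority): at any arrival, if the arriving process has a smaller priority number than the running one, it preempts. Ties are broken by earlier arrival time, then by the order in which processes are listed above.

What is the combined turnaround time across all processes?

Gantt: | B 0-5 | D 5-8 | E 8-17 | D 17-24 | B 24-25 | C 25-33 | F 33-35 | A 35-36 |
Completion: A=36  B=25  C=33  D=24  E=17  F=35
Turnaround (C−A): A=36  B=25  C=29  D=19  E=9  F=24
Turnaround = completion − arrival: A=36, B=25, C=29, D=19, E=9, F=24
Total turnaround = 36 + 25 + 29 + 19 + 9 + 24 = 142

142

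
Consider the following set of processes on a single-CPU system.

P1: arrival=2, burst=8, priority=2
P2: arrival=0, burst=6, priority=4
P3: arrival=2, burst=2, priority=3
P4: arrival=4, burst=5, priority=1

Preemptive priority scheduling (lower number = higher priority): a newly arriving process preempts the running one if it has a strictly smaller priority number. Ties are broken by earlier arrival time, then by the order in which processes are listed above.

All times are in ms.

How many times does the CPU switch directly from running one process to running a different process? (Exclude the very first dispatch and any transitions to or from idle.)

Gantt: | P2 0-2 | P1 2-4 | P4 4-9 | P1 9-15 | P3 15-17 | P2 17-21 |
Completion: P1=15  P2=21  P3=17  P4=9
Turnaround (C−A): P1=13  P2=21  P3=15  P4=5

5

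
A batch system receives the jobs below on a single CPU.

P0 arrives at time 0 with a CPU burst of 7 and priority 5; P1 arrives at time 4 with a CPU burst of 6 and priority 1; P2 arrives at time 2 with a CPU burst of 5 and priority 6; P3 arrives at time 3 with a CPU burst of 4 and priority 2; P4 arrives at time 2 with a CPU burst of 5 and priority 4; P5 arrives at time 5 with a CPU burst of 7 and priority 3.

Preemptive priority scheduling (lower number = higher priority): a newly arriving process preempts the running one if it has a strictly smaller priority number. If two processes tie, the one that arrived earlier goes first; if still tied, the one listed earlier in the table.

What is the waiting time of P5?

8

Gantt: | P0 0-2 | P4 2-3 | P3 3-4 | P1 4-10 | P3 10-13 | P5 13-20 | P4 20-24 | P0 24-29 | P2 29-34 |
Completion: P0=29  P1=10  P2=34  P3=13  P4=24  P5=20
Turnaround (C−A): P0=29  P1=6  P2=32  P3=10  P4=22  P5=15
Waiting(P5) = turnaround − burst = 15 − 7 = 8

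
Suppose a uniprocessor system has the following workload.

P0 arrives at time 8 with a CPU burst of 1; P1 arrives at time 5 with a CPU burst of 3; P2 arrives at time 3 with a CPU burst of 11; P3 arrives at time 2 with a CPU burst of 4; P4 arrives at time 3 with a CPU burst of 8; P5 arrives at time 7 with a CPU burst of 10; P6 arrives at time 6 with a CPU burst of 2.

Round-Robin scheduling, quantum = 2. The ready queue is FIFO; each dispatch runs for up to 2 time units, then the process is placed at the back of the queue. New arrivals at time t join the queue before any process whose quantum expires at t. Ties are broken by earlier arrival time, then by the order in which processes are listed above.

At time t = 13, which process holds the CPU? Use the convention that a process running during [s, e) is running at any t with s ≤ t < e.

Schedule: | idle 0-2 | P3 2-4 | P2 4-6 | P4 6-8 | P3 8-10 | P1 10-12 | P6 12-14 | P2 14-16 | P5 16-18 | P0 18-19 | P4 19-21 | P1 21-22 | P2 22-24 | P5 24-26 | P4 26-28 | P2 28-30 | P5 30-32 | P4 32-34 | P2 34-36 | P5 36-38 | P2 38-39 | P5 39-41 |
Completion: P0=19  P1=22  P2=39  P3=10  P4=34  P5=41  P6=14
Turnaround (C−A): P0=11  P1=17  P2=36  P3=8  P4=31  P5=34  P6=8

P6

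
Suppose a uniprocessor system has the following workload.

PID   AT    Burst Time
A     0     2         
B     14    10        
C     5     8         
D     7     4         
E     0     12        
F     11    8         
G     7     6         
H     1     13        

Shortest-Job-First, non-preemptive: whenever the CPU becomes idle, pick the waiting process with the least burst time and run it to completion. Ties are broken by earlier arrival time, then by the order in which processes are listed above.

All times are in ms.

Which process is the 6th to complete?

F

Schedule: | A 0-2 | E 2-14 | D 14-18 | G 18-24 | C 24-32 | F 32-40 | B 40-50 | H 50-63 |
Completion: A=2  B=50  C=32  D=18  E=14  F=40  G=24  H=63
Turnaround (C−A): A=2  B=36  C=27  D=11  E=14  F=29  G=17  H=62
Finish order: A → E → D → G → C → F → B → H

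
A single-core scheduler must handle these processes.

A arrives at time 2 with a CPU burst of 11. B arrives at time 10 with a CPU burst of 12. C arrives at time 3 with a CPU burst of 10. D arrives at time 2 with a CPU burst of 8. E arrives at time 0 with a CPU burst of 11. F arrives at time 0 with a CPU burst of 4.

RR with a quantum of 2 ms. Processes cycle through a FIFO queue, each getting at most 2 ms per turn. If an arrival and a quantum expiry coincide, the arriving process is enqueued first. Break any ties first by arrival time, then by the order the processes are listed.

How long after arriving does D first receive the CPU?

Schedule: | E 0-2 | F 2-4 | A 4-6 | D 6-8 | E 8-10 | C 10-12 | F 12-14 | A 14-16 | D 16-18 | B 18-20 | E 20-22 | C 22-24 | A 24-26 | D 26-28 | B 28-30 | E 30-32 | C 32-34 | A 34-36 | D 36-38 | B 38-40 | E 40-42 | C 42-44 | A 44-46 | B 46-48 | E 48-49 | C 49-51 | A 51-52 | B 52-56 |
Completion: A=52  B=56  C=51  D=38  E=49  F=14
Response(D) = first start − arrival = 6 − 2 = 4

4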